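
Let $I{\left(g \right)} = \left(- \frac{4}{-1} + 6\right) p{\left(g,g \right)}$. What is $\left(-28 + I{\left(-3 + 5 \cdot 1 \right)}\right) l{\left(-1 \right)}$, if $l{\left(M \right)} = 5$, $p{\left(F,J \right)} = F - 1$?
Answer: $-90$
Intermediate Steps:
$p{\left(F,J \right)} = -1 + F$
$I{\left(g \right)} = -10 + 10 g$ ($I{\left(g \right)} = \left(- \frac{4}{-1} + 6\right) \left(-1 + g\right) = \left(\left(-4\right) \left(-1\right) + 6\right) \left(-1 + g\right) = \left(4 + 6\right) \left(-1 + g\right) = 10 \left(-1 + g\right) = -10 + 10 g$)
$\left(-28 + I{\left(-3 + 5 \cdot 1 \right)}\right) l{\left(-1 \right)} = \left(-28 - \left(10 - 10 \left(-3 + 5 \cdot 1\right)\right)\right) 5 = \left(-28 - \left(10 - 10 \left(-3 + 5\right)\right)\right) 5 = \left(-28 + \left(-10 + 10 \cdot 2\right)\right) 5 = \left(-28 + \left(-10 + 20\right)\right) 5 = \left(-28 + 10\right) 5 = \left(-18\right) 5 = -90$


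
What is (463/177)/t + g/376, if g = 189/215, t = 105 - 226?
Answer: -33381107/1731350280 ≈ -0.019280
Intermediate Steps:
t = -121
g = 189/215 (g = 189*(1/215) = 189/215 ≈ 0.87907)
(463/177)/t + g/376 = (463/177)/(-121) + (189/215)/376 = (463*(1/177))*(-1/121) + (189/215)*(1/376) = (463/177)*(-1/121) + 189/80840 = -463/21417 + 189/80840 = -33381107/1731350280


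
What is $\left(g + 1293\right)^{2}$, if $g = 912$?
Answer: $4862025$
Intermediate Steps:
$\left(g + 1293\right)^{2} = \left(912 + 1293\right)^{2} = 2205^{2} = 4862025$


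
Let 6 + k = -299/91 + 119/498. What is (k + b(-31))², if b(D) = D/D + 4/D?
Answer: 780616425625/11678260356 ≈ 66.844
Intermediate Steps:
k = -31537/3486 (k = -6 + (-299/91 + 119/498) = -6 + (-299*1/91 + 119*(1/498)) = -6 + (-23/7 + 119/498) = -6 - 10621/3486 = -31537/3486 ≈ -9.0468)
b(D) = 1 + 4/D
(k + b(-31))² = (-31537/3486 + (4 - 31)/(-31))² = (-31537/3486 - 1/31*(-27))² = (-31537/3486 + 27/31)² = (-883525/108066)² = 780616425625/11678260356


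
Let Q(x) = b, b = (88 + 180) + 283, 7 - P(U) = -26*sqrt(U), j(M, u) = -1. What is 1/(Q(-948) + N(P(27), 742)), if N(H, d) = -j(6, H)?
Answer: 1/552 ≈ 0.0018116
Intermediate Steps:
P(U) = 7 + 26*sqrt(U) (P(U) = 7 - (-26)*sqrt(U) = 7 + 26*sqrt(U))
b = 551 (b = 268 + 283 = 551)
Q(x) = 551
N(H, d) = 1 (N(H, d) = -1*(-1) = 1)
1/(Q(-948) + N(P(27), 742)) = 1/(551 + 1) = 1/552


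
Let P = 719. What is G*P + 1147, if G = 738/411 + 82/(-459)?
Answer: 145234721/62883 ≈ 2309.6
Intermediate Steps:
G = 101680/62883 (G = 738*(1/411) + 82*(-1/459) = 246/137 - 82/459 = 101680/62883 ≈ 1.6170)
G*P + 1147 = (101680/62883)*719 + 1147 = 73107920/62883 + 1147 = 145234721/62883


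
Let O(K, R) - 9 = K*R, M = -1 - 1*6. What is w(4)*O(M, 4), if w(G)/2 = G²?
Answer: -608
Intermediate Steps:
M = -7 (M = -1 - 6 = -7)
w(G) = 2*G²
O(K, R) = 9 + K*R
w(4)*O(M, 4) = (2*4²)*(9 - 7*4) = (2*16)*(9 - 28) = 32*(-19) = -608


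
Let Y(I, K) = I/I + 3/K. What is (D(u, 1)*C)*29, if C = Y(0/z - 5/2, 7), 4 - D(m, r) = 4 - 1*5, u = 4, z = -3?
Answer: 1450/7 ≈ 207.14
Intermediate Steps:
D(m, r) = 5 (D(m, r) = 4 - (4 - 1*5) = 4 - (4 - 5) = 4 - 1*(-1) = 4 + 1 = 5)
Y(I, K) = 1 + 3/K
C = 10/7 (C = (3 + 7)/7 = (1/7)*10 = 10/7 ≈ 1.4286)
(D(u, 1)*C)*29 = (5*(10/7))*29 = (50/7)*29 = 1450/7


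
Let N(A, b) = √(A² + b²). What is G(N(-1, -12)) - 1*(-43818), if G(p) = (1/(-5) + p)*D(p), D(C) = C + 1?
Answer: 219814/5 + 4*√145/5 ≈ 43972.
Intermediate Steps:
D(C) = 1 + C
G(p) = (1 + p)*(-⅕ + p) (G(p) = (1/(-5) + p)*(1 + p) = (-⅕ + p)*(1 + p) = (1 + p)*(-⅕ + p))
G(N(-1, -12)) - 1*(-43818) = (1 + √((-1)² + (-12)²))*(-1 + 5*√((-1)² + (-12)²))/5 - 1*(-43818) = (1 + √(1 + 144))*(-1 + 5*√(1 + 144))/5 + 43818 = (1 + √145)*(-1 + 5*√145)/5 + 43818 = 43818 + (1 + √145)*(-1 + 5*√145)/5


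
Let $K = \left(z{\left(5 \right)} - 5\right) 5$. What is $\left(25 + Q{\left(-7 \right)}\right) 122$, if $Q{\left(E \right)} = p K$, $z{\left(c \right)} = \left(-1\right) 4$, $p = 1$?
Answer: $-2440$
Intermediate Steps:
$z{\left(c \right)} = -4$
$K = -45$ ($K = \left(-4 - 5\right) 5 = \left(-9\right) 5 = -45$)
$Q{\left(E \right)} = -45$ ($Q{\left(E \right)} = 1 \left(-45\right) = -45$)
$\left(25 + Q{\left(-7 \right)}\right) 122 = \left(25 - 45\right) 122 = \left(-20\right) 122 = -2440$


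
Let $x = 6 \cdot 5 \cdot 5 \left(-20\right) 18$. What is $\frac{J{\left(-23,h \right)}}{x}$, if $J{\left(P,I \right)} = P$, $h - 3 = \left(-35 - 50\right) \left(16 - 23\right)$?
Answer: $\frac{23}{54000} \approx 0.00042593$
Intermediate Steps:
$h = 598$ ($h = 3 + \left(-35 - 50\right) \left(16 - 23\right) = 3 - -595 = 3 + 595 = 598$)
$x = -54000$ ($x = 30 \cdot 5 \left(-20\right) 18 = 150 \left(-20\right) 18 = \left(-3000\right) 18 = -54000$)
$\frac{J{\left(-23,h \right)}}{x} = - \frac{23}{-54000} = \left(-23\right) \left(- \frac{1}{54000}\right) = \frac{23}{54000}$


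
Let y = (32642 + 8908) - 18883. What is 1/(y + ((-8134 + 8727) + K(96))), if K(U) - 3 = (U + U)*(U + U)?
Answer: 1/60127 ≈ 1.6631e-5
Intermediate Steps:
K(U) = 3 + 4*U**2 (K(U) = 3 + (U + U)*(U + U) = 3 + (2*U)*(2*U) = 3 + 4*U**2)
y = 22667 (y = 41550 - 18883 = 22667)
1/(y + ((-8134 + 8727) + K(96))) = 1/(22667 + ((-8134 + 8727) + (3 + 4*96**2))) = 1/(22667 + (593 + (3 + 4*9216))) = 1/(22667 + (593 + (3 + 36864))) = 1/(22667 + (593 + 36867)) = 1/(22667 + 37460) = 1/60127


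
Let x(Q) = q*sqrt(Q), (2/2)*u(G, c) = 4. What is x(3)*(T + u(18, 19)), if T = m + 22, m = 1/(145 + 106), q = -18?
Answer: -117486*sqrt(3)/251 ≈ -810.72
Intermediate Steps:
u(G, c) = 4
m = 1/251 ≈ 0.0039841
x(Q) = -18*sqrt(Q)
T = 5523/251 (T = 1/251 + 22 = 5523/251 ≈ 22.004)
x(3)*(T + u(18, 19)) = (-18*sqrt(3))*(5523/251 + 4) = -18*sqrt(3)*(6527/251) = -117486*sqrt(3)/251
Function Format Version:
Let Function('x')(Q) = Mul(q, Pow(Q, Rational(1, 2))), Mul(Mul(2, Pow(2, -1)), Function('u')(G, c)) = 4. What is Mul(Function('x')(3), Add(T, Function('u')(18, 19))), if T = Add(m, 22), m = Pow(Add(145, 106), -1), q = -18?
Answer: Mul(Rational(-117486, 251), Pow(3, Rational(1, 2))) ≈ -810.72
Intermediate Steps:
Function('u')(G, c) = 4
m = Rational(1, 251) (m = Pow(251, -1) = Rational(1, 251) ≈ 0.0039841)
Function('x')(Q) = Mul(-18, Pow(Q, Rational(1, 2)))
T = Rational(5523, 251) (T = Add(Rational(1, 251), 22) = Rational(5523, 251) ≈ 22.004)
Mul(Function('x')(3), Add(T, Function('u')(18, 19))) = Mul(Mul(-18, Pow(3, Rational(1, 2))), Add(Rational(5523, 251), 4)) = Mul(Mul(-18, Pow(3, Rational(1, 2))), Rational(6527, 251)) = Mul(Rational(-117486, 251), Pow(3, Rational(1, 2)))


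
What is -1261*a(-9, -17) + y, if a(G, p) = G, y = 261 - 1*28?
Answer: 11582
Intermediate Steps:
y = 233 (y = 261 - 28 = 233)
-1261*a(-9, -17) + y = -1261*(-9) + 233 = 11349 + 233 = 11582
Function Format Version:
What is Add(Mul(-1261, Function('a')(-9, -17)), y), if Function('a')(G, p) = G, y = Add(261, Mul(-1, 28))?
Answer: 11582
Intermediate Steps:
y = 233 (y = Add(261, -28) = 233)
Add(Mul(-1261, Function('a')(-9, -17)), y) = Add(Mul(-1261, -9), 233) = Add(11349, 233) = 11582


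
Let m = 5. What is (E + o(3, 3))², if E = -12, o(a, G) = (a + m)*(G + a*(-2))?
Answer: 1296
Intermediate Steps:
o(a, G) = (5 + a)*(G - 2*a) (o(a, G) = (a + 5)*(G + a*(-2)) = (5 + a)*(G - 2*a))
(E + o(3, 3))² = (-12 + (-10*3 - 2*3² + 5*3 + 3*3))² = (-12 + (-30 - 2*9 + 15 + 9))² = (-12 + (-30 - 18 + 15 + 9))² = (-12 - 24)² = (-36)² = 1296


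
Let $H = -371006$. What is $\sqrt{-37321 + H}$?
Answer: $i \sqrt{408327} \approx 639.0 i$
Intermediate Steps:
$\sqrt{-37321 + H} = \sqrt{-37321 - 371006} = \sqrt{-408327} = i \sqrt{408327}$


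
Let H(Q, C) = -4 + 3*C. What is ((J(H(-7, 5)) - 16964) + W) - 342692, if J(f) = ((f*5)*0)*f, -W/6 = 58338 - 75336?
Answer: -257668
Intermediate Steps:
W = 101988 (W = -6*(58338 - 75336) = -6*(-16998) = 101988)
J(f) = 0 (J(f) = ((5*f)*0)*f = 0*f = 0)
((J(H(-7, 5)) - 16964) + W) - 342692 = ((0 - 16964) + 101988) - 342692 = (-16964 + 101988) - 342692 = 85024 - 342692 = -257668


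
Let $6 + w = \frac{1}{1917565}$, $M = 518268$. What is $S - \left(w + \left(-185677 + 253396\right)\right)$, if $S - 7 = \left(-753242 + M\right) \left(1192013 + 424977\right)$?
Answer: $- \frac{728580117958742791}{1917565} \approx -3.7995 \cdot 10^{11}$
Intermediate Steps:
$w = - \frac{11505389}{1917565}$ ($w = -6 + \frac{1}{1917565} = - \frac{11505389}{1917565} \approx -6.0$)
$S = -379950608253$ ($S = 7 + \left(-753242 + 518268\right) \left(1192013 + 424977\right) = 7 - 379950608260 = -379950608253$)
$S - \left(w + \left(-185677 + 253396\right)\right) = -379950608253 - \left(- \frac{11505389}{1917565} + \left(-185677 + 253396\right)\right) = -379950608253 - \left(- \frac{11505389}{1917565} + 67719\right) = -379950608253 - \frac{129844078846}{1917565} = - \frac{728580117958742791}{1917565}$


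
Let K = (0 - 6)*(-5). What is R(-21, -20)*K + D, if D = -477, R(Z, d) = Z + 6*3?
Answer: -567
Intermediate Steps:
R(Z, d) = 18 + Z (R(Z, d) = Z + 18 = 18 + Z)
K = 30 (K = -6*(-5) = 30)
R(-21, -20)*K + D = (18 - 21)*30 - 477 = -3*30 - 477 = -90 - 477 = -567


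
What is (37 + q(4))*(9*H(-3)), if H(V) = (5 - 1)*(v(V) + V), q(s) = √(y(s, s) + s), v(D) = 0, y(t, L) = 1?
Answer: -3996 - 108*√5 ≈ -4237.5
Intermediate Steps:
q(s) = √(1 + s)
H(V) = 4*V (H(V) = (5 - 1)*(0 + V) = 4*V)
(37 + q(4))*(9*H(-3)) = (37 + √(1 + 4))*(9*(4*(-3))) = (37 + √5)*(9*(-12)) = (37 + √5)*(-108) = -3996 - 108*√5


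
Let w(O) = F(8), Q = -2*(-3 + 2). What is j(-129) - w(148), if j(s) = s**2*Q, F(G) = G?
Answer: 33274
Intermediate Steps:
Q = 2 (Q = -2*(-1) = 2)
w(O) = 8
j(s) = 2*s**2 (j(s) = s**2*2 = 2*s**2)
j(-129) - w(148) = 2*(-129)**2 - 1*8 = 2*16641 - 8 = 33282 - 8 = 33274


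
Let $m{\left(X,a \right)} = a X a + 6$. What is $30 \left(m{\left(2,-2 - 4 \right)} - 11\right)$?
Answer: $2010$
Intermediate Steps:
$m{\left(X,a \right)} = 6 + X a^{2}$ ($m{\left(X,a \right)} = X a a + 6 = X a^{2} + 6 = 6 + X a^{2}$)
$30 \left(m{\left(2,-2 - 4 \right)} - 11\right) = 30 \left(\left(6 + 2 \left(-2 - 4\right)^{2}\right) - 11\right) = 30 \left(\left(6 + 2 \left(-6\right)^{2}\right) - 11\right) = 30 \left(\left(6 + 2 \cdot 36\right) - 11\right) = 30 \left(\left(6 + 72\right) - 11\right) = 30 \left(78 - 11\right) = 30 \cdot 67 = 2010$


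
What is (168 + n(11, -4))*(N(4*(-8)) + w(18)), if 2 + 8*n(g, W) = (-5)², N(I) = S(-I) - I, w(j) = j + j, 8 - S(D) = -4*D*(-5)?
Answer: -192747/2 ≈ -96374.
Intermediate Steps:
S(D) = 8 - 20*D (S(D) = 8 - (-4*D)*(-5) = 8 - 20*D)
w(j) = 2*j
N(I) = 8 + 19*I (N(I) = (8 - (-20)*I) - I = (8 + 20*I) - I = 8 + 19*I)
n(g, W) = 23/8 (n(g, W) = -¼ + (⅛)*(-5)² = -¼ + (⅛)*25 = -¼ + 25/8 = 23/8)
(168 + n(11, -4))*(N(4*(-8)) + w(18)) = (168 + 23/8)*((8 + 19*(4*(-8))) + 2*18) = 1367*((8 + 19*(-32)) + 36)/8 = 1367*((8 - 608) + 36)/8 = 1367*(-600 + 36)/8 = (1367/8)*(-564) = -192747/2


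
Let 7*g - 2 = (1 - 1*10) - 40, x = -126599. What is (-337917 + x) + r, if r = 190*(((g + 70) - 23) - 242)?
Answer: -3519892/7 ≈ -5.0284e+5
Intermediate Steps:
g = -47/7 (g = 2/7 + ((1 - 1*10) - 40)/7 = 2/7 + ((1 - 10) - 40)/7 = 2/7 + (-9 - 40)/7 = 2/7 + (⅐)*(-49) = 2/7 - 7 = -47/7 ≈ -6.7143)
r = -268280/7 (r = 190*(((-47/7 + 70) - 23) - 242) = 190*((443/7 - 23) - 242) = 190*(282/7 - 242) = 190*(-1412/7) = -268280/7 ≈ -38326.)
(-337917 + x) + r = (-337917 - 126599) - 268280/7 = -464516 - 268280/7 = -3519892/7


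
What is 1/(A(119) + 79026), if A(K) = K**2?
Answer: 1/93187 ≈ 1.0731e-5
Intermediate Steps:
1/(A(119) + 79026) = 1/(119**2 + 79026) = 1/(14161 + 79026) = 1/93187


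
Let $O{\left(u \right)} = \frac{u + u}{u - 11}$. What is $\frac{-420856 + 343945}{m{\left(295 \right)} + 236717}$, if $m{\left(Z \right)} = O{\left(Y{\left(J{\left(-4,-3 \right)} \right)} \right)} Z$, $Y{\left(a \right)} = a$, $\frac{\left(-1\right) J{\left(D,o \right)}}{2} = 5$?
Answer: $- \frac{52101}{160547} \approx -0.32452$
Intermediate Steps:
$J{\left(D,o \right)} = -10$ ($J{\left(D,o \right)} = \left(-2\right) 5 = -10$)
$O{\left(u \right)} = \frac{2 u}{-11 + u}$
$m{\left(Z \right)} = \frac{20 Z}{21}$ ($m{\left(Z \right)} = 2 \left(-10\right) \frac{1}{-11 - 10} Z = 2 \left(-10\right) \frac{1}{-21} Z = 2 \left(-10\right) \left(- \frac{1}{21}\right) Z = \frac{20 Z}{21}$)
$\frac{-420856 + 343945}{m{\left(295 \right)} + 236717} = \frac{-420856 + 343945}{\frac{20}{21} \cdot 295 + 236717} = - \frac{76911}{\frac{5900}{21} + 236717} = - \frac{76911}{\frac{4976957}{21}} = \left(-76911\right) \frac{21}{4976957} = - \frac{52101}{160547}$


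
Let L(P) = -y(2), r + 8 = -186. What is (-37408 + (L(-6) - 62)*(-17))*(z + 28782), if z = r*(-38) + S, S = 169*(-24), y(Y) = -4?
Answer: -1169073356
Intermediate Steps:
r = -194 (r = -8 - 186 = -194)
L(P) = 4 (L(P) = -1*(-4) = 4)
S = -4056
z = 3316 (z = -194*(-38) - 4056 = 7372 - 4056 = 3316)
(-37408 + (L(-6) - 62)*(-17))*(z + 28782) = (-37408 + (4 - 62)*(-17))*(3316 + 28782) = (-37408 - 58*(-17))*32098 = (-37408 + 986)*32098 = -36422*32098 = -1169073356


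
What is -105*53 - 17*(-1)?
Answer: -5548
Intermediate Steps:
-105*53 - 17*(-1) = -5565 + 17 = -5548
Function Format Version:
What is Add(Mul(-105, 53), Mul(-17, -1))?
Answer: -5548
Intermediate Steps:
Add(Mul(-105, 53), Mul(-17, -1)) = Add(-5565, 17) = -5548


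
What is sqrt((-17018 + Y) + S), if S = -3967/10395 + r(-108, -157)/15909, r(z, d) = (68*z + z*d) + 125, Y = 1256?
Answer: I*sqrt(5321752912313835690)/18374895 ≈ 125.55*I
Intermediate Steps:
r(z, d) = 125 + 68*z + d*z (r(z, d) = (68*z + d*z) + 125 = 125 + 68*z + d*z)
S = 12701704/55124685 (S = -3967/10395 + (125 + 68*(-108) - 157*(-108))/15909 = -3967*1/10395 + (125 - 7344 + 16956)*(1/15909) = -3967/10395 + 9737*(1/15909) = -3967/10395 + 9737/15909 = 12701704/55124685 ≈ 0.23042)
sqrt((-17018 + Y) + S) = sqrt((-17018 + 1256) + 12701704/55124685) = sqrt(-15762 + 12701704/55124685) = sqrt(-868862583266/55124685) = I*sqrt(5321752912313835690)/18374895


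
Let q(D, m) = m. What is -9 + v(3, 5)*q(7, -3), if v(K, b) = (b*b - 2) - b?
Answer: -63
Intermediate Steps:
v(K, b) = -2 + b**2 - b (v(K, b) = (b**2 - 2) - b = (-2 + b**2) - b = -2 + b**2 - b)
-9 + v(3, 5)*q(7, -3) = -9 + (-2 + 5**2 - 1*5)*(-3) = -9 + (-2 + 25 - 5)*(-3) = -9 + 18*(-3) = -9 - 54 = -63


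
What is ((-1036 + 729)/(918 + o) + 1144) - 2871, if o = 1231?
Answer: -12090/7 ≈ -1727.1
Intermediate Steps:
((-1036 + 729)/(918 + o) + 1144) - 2871 = ((-1036 + 729)/(918 + 1231) + 1144) - 2871 = (-307/2149 + 1144) - 2871 = (-307*1/2149 + 1144) - 2871 = (-1/7 + 1144) - 2871 = 8007/7 - 2871 = -12090/7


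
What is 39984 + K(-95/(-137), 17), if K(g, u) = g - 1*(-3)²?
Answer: 5476670/137 ≈ 39976.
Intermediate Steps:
K(g, u) = -9 + g (K(g, u) = g - 1*9 = g - 9 = -9 + g)
39984 + K(-95/(-137), 17) = 39984 + (-9 - 95/(-137)) = 39984 + (-9 - 95*(-1/137)) = 39984 + (-9 + 95/137) = 39984 - 1138/137 = 5476670/137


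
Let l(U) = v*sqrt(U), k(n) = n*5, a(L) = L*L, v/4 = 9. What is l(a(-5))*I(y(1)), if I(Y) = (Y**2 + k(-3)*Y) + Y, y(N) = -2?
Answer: 5760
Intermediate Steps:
v = 36 (v = 4*9 = 36)
a(L) = L**2
k(n) = 5*n
l(U) = 36*sqrt(U)
I(Y) = Y**2 - 14*Y (I(Y) = (Y**2 + (5*(-3))*Y) + Y = (Y**2 - 15*Y) + Y = Y**2 - 14*Y)
l(a(-5))*I(y(1)) = (36*sqrt((-5)**2))*(-2*(-14 - 2)) = (36*sqrt(25))*(-2*(-16)) = (36*5)*32 = 180*32 = 5760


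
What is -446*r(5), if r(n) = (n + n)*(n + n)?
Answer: -44600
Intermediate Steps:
r(n) = 4*n² (r(n) = (2*n)*(2*n) = 4*n²)
-446*r(5) = -1784*5² = -1784*25 = -446*100 = -44600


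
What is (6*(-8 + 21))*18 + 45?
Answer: 1449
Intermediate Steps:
(6*(-8 + 21))*18 + 45 = (6*13)*18 + 45 = 78*18 + 45 = 1404 + 45 = 1449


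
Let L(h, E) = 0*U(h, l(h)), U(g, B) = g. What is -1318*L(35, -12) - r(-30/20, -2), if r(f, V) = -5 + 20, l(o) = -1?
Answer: -15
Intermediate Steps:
L(h, E) = 0 (L(h, E) = 0*h = 0)
r(f, V) = 15
-1318*L(35, -12) - r(-30/20, -2) = -1318*0 - 1*15 = 0 - 15 = -15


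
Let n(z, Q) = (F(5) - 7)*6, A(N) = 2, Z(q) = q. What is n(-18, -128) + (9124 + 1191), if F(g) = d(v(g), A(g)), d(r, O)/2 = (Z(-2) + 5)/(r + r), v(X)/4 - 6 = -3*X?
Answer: 20545/2 ≈ 10273.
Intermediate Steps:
v(X) = 24 - 12*X (v(X) = 24 + 4*(-3*X) = 24 - 12*X)
d(r, O) = 3/r (d(r, O) = 2*((-2 + 5)/(r + r)) = 2*(3/((2*r))) = 2*(3*(1/(2*r))) = 2*(3/(2*r)) = 3/r)
F(g) = 3/(24 - 12*g)
n(z, Q) = -85/2 (n(z, Q) = (-1/(-8 + 4*5) - 7)*6 = (-1/(-8 + 20) - 7)*6 = (-1/12 - 7)*6 = -85/12*6 = -85/2)
n(-18, -128) + (9124 + 1191) = -85/2 + (9124 + 1191) = -85/2 + 10315 = 20545/2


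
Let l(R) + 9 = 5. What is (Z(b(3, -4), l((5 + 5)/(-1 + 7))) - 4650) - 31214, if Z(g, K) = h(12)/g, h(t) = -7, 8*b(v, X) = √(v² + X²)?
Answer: -179376/5 ≈ -35875.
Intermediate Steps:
b(v, X) = √(X² + v²)/8 (b(v, X) = √(v² + X²)/8 = √(X² + v²)/8)
l(R) = -4 (l(R) = -9 + 5 = -4)
Z(g, K) = -7/g
(Z(b(3, -4), l((5 + 5)/(-1 + 7))) - 4650) - 31214 = (-7*8/√((-4)² + 3²) - 4650) - 31214 = (-7*8/√(16 + 9) - 4650) - 31214 = (-7/(√25/8) - 4650) - 31214 = (-7/((⅛)*5) - 4650) - 31214 = (-7/5/8 - 4650) - 31214 = (-7*8/5 - 4650) - 31214 = (-56/5 - 4650) - 31214 = -23306/5 - 31214 = -179376/5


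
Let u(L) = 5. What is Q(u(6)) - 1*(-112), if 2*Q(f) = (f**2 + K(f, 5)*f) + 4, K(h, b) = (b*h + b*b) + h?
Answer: 264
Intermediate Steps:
K(h, b) = h + b**2 + b*h (K(h, b) = (b*h + b**2) + h = (b**2 + b*h) + h = h + b**2 + b*h)
Q(f) = 2 + f**2/2 + f*(25 + 6*f)/2 (Q(f) = ((f**2 + (f + 5**2 + 5*f)*f) + 4)/2 = ((f**2 + (f + 25 + 5*f)*f) + 4)/2 = ((f**2 + (25 + 6*f)*f) + 4)/2 = ((f**2 + f*(25 + 6*f)) + 4)/2 = (4 + f**2 + f*(25 + 6*f))/2 = 2 + f**2/2 + f*(25 + 6*f)/2)
Q(u(6)) - 1*(-112) = (2 + (7/2)*5**2 + (25/2)*5) - 1*(-112) = (2 + (7/2)*25 + 125/2) + 112 = (2 + 175/2 + 125/2) + 112 = 152 + 112 = 264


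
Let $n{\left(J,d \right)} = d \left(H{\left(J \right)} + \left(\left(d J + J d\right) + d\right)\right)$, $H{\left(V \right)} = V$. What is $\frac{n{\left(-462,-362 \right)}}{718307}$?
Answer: $- \frac{120786368}{718307} \approx -168.15$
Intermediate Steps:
$n{\left(J,d \right)} = d \left(J + d + 2 J d\right)$ ($n{\left(J,d \right)} = d \left(J + \left(\left(d J + J d\right) + d\right)\right) = d \left(J + \left(\left(J d + J d\right) + d\right)\right) = d \left(J + \left(2 J d + d\right)\right) = d \left(J + \left(d + 2 J d\right)\right) = d \left(J + d + 2 J d\right)$)
$\frac{n{\left(-462,-362 \right)}}{718307} = \frac{\left(-362\right) \left(-462 - 362 + 2 \left(-462\right) \left(-362\right)\right)}{718307} = - 362 \left(-462 - 362 + 334488\right) \frac{1}{718307} = \left(-362\right) 333664 \cdot \frac{1}{718307} = \left(-120786368\right) \frac{1}{718307} = - \frac{120786368}{718307}$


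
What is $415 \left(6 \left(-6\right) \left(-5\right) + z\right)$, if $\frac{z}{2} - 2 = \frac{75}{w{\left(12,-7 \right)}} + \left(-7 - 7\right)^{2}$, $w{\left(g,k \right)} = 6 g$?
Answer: $\frac{2878855}{12} \approx 2.399 \cdot 10^{5}$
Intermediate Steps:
$z = \frac{4777}{12}$ ($z = 4 + 2 \left(\frac{75}{6 \cdot 12} + \left(-7 - 7\right)^{2}\right) = 4 + 2 \left(\frac{75}{72} + \left(-14\right)^{2}\right) = 4 + 2 \left(75 \cdot \frac{1}{72} + 196\right) = 4 + 2 \left(\frac{25}{24} + 196\right) = 4 + 2 \cdot \frac{4729}{24} = 4 + \frac{4729}{12} = \frac{4777}{12} \approx 398.08$)
$415 \left(6 \left(-6\right) \left(-5\right) + z\right) = 415 \left(6 \left(-6\right) \left(-5\right) + \frac{4777}{12}\right) = 415 \left(\left(-36\right) \left(-5\right) + \frac{4777}{12}\right) = 415 \left(180 + \frac{4777}{12}\right) = 415 \cdot \frac{6937}{12} = \frac{2878855}{12}$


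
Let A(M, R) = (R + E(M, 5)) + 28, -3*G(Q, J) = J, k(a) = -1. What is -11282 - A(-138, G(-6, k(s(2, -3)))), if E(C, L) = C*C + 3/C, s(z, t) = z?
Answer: -4188895/138 ≈ -30354.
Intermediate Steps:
G(Q, J) = -J/3
E(C, L) = C**2 + 3/C
A(M, R) = 28 + R + (3 + M**3)/M (A(M, R) = (R + (3 + M**3)/M) + 28 = 28 + R + (3 + M**3)/M)
-11282 - A(-138, G(-6, k(s(2, -3)))) = -11282 - (28 - 1/3*(-1) + (-138)**2 + 3/(-138)) = -11282 - (28 + 1/3 + 19044 + 3*(-1/138)) = -11282 - (28 + 1/3 + 19044 - 1/46) = -11282 - 1*2631979/138 = -11282 - 2631979/138 = -4188895/138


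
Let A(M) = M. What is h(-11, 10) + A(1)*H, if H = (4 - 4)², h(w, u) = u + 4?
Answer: 14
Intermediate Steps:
h(w, u) = 4 + u
H = 0 (H = 0² = 0)
h(-11, 10) + A(1)*H = (4 + 10) + 1*0 = 14 + 0 = 14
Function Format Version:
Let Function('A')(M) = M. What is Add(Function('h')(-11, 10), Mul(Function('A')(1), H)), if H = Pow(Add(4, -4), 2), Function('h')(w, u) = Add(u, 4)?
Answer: 14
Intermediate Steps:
Function('h')(w, u) = Add(4, u)
H = 0 (H = Pow(0, 2) = 0)
Add(Function('h')(-11, 10), Mul(Function('A')(1), H)) = Add(Add(4, 10), Mul(1, 0)) = Add(14, 0) = 14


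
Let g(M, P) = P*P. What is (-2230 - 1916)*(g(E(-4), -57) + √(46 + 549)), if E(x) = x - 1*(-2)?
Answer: -13470354 - 4146*√595 ≈ -1.3571e+7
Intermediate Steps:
E(x) = 2 + x (E(x) = x + 2 = 2 + x)
g(M, P) = P²
(-2230 - 1916)*(g(E(-4), -57) + √(46 + 549)) = (-2230 - 1916)*((-57)² + √(46 + 549)) = -4146*(3249 + √595) = -13470354 - 4146*√595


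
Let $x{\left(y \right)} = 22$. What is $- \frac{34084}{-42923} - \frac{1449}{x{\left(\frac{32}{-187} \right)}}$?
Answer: $- \frac{61445579}{944306} \approx -65.07$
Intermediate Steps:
$- \frac{34084}{-42923} - \frac{1449}{x{\left(\frac{32}{-187} \right)}} = - \frac{34084}{-42923} - \frac{1449}{22} = \left(-34084\right) \left(- \frac{1}{42923}\right) - \frac{1449}{22} = \frac{34084}{42923} - \frac{1449}{22} = - \frac{61445579}{944306}$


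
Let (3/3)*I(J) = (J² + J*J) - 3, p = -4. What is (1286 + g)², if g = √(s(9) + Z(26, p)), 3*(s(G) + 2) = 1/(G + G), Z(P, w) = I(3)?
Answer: (23148 + √4218)²/324 ≈ 1.6631e+6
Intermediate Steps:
I(J) = -3 + 2*J² (I(J) = (J² + J*J) - 3 = (J² + J²) - 3 = 2*J² - 3 = -3 + 2*J²)
Z(P, w) = 15 (Z(P, w) = -3 + 2*3² = -3 + 2*9 = -3 + 18 = 15)
s(G) = -2 + 1/(6*G) (s(G) = -2 + 1/(3*(G + G)) = -2 + 1/(3*((2*G))) = -2 + (1/(2*G))/3 = -2 + 1/(6*G))
g = √4218/18 (g = √((-2 + (⅙)/9) + 15) = √((-2 + (⅙)*(⅑)) + 15) = √((-2 + 1/54) + 15) = √(-107/54 + 15) = √(703/54) = √4218/18 ≈ 3.6081)
(1286 + g)² = (1286 + √4218/18)²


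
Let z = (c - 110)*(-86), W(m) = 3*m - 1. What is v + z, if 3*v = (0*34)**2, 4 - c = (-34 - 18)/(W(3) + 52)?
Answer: 135622/15 ≈ 9041.5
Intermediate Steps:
W(m) = -1 + 3*m
c = 73/15 (c = 4 - (-34 - 18)/((-1 + 3*3) + 52) = 4 - (-52)/((-1 + 9) + 52) = 4 - (-52)/(8 + 52) = 4 - (-52)/60 = 4 - 1*(-13/15) = 4 + 13/15 = 73/15 ≈ 4.8667)
v = 0 (v = (0*34)**2/3 = (1/3)*0**2 = (1/3)*0 = 0)
z = 135622/15 (z = (73/15 - 110)*(-86) = -1577/15*(-86) = 135622/15 ≈ 9041.5)
v + z = 0 + 135622/15 = 135622/15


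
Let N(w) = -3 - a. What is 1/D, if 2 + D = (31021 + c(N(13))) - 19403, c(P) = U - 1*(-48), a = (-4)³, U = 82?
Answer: 1/11746 ≈ 8.5135e-5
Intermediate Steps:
a = -64
N(w) = 61 (N(w) = -3 - 1*(-64) = -3 + 64 = 61)
c(P) = 130 (c(P) = 82 - 1*(-48) = 82 + 48 = 130)
D = 11746 (D = -2 + ((31021 + 130) - 19403) = -2 + (31151 - 19403) = -2 + 11748 = 11746)
1/D = 1/11746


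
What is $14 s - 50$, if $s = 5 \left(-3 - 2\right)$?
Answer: $-400$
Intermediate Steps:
$s = -25$ ($s = 5 \left(-5\right) = -25$)
$14 s - 50 = 14 \left(-25\right) - 50 = -350 - 50 = -400$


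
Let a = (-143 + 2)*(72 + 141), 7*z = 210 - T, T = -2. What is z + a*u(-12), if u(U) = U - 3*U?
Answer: -5045332/7 ≈ -7.2076e+5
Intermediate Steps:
u(U) = -2*U
z = 212/7 (z = (210 - 1*(-2))/7 = (210 + 2)/7 = (⅐)*212 = 212/7 ≈ 30.286)
a = -30033 (a = -141*213 = -30033)
z + a*u(-12) = 212/7 - (-60066)*(-12) = 212/7 - 30033*24 = 212/7 - 720792 = -5045332/7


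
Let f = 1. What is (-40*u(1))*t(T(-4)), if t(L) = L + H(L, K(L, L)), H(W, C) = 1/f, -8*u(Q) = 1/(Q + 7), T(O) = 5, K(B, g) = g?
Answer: 15/4 ≈ 3.7500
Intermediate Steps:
u(Q) = -1/(8*(7 + Q)) (u(Q) = -1/(8*(Q + 7)) = -1/(8*(7 + Q)))
H(W, C) = 1 (H(W, C) = 1/1 = 1)
t(L) = 1 + L (t(L) = L + 1 = 1 + L)
(-40*u(1))*t(T(-4)) = (-(-40)/(56 + 8*1))*(1 + 5) = -(-40)/(56 + 8)*6 = -(-40)/64*6 = -40*(-1/64)*6 = (5/8)*6 = 15/4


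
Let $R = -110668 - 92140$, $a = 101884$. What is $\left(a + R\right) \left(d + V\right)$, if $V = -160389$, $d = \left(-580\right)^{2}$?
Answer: $-17763734164$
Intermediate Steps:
$d = 336400$
$R = -202808$ ($R = -110668 - 92140 = -202808$)
$\left(a + R\right) \left(d + V\right) = \left(101884 - 202808\right) \left(336400 - 160389\right) = \left(-100924\right) 176011 = -17763734164$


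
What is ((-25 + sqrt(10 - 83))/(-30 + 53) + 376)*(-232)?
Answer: -2000536/23 - 232*I*sqrt(73)/23 ≈ -86980.0 - 86.183*I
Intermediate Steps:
((-25 + sqrt(10 - 83))/(-30 + 53) + 376)*(-232) = ((-25 + sqrt(-73))/23 + 376)*(-232) = ((-25 + I*sqrt(73))*(1/23) + 376)*(-232) = ((-25/23 + I*sqrt(73)/23) + 376)*(-232) = (8623/23 + I*sqrt(73)/23)*(-232) = -2000536/23 - 232*I*sqrt(73)/23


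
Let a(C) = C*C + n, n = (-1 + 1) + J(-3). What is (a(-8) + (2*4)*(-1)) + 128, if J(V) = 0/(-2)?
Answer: 184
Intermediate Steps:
J(V) = 0 (J(V) = 0*(-½) = 0)
n = 0 (n = (-1 + 1) + 0 = 0 + 0 = 0)
a(C) = C² (a(C) = C*C + 0 = C² + 0 = C²)
(a(-8) + (2*4)*(-1)) + 128 = ((-8)² + (2*4)*(-1)) + 128 = (64 + 8*(-1)) + 128 = (64 - 8) + 128 = 56 + 128 = 184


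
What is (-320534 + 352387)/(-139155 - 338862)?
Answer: -31853/478017 ≈ -0.066636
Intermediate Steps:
(-320534 + 352387)/(-139155 - 338862) = 31853/(-478017) = 31853*(-1/478017) = -31853/478017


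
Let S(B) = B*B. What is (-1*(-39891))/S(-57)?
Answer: 13297/1083 ≈ 12.278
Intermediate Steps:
S(B) = B**2
(-1*(-39891))/S(-57) = (-1*(-39891))/((-57)**2) = 39891/3249 = 39891*(1/3249) = 13297/1083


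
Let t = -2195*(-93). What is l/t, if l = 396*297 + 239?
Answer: 117851/204135 ≈ 0.57732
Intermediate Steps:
t = 204135
l = 117851 (l = 117612 + 239 = 117851)
l/t = 117851/204135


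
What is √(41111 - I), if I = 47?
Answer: 2*√10266 ≈ 202.64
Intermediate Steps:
√(41111 - I) = √(41111 - 1*47) = √(41111 - 47) = √41064 = 2*√10266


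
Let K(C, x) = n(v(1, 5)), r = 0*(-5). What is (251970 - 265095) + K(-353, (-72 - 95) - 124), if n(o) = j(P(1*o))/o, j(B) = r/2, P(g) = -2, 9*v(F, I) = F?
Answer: -13125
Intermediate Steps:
v(F, I) = F/9
r = 0
j(B) = 0 (j(B) = 0/2 = 0*(1/2) = 0)
n(o) = 0 (n(o) = 0/o = 0)
K(C, x) = 0
(251970 - 265095) + K(-353, (-72 - 95) - 124) = (251970 - 265095) + 0 = -13125 + 0 = -13125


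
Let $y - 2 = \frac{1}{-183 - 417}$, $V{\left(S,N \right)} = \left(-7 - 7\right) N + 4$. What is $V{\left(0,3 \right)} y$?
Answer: $- \frac{22781}{300} \approx -75.937$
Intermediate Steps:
$V{\left(S,N \right)} = 4 - 14 N$ ($V{\left(S,N \right)} = - 14 N + 4 = 4 - 14 N$)
$y = \frac{1199}{600}$ ($y = 2 + \frac{1}{-183 - 417} = 2 + \frac{1}{-600} = 2 - \frac{1}{600} = \frac{1199}{600} \approx 1.9983$)
$V{\left(0,3 \right)} y = \left(4 - 42\right) \frac{1199}{600} = \left(-38\right) \frac{1199}{600} = - \frac{22781}{300}$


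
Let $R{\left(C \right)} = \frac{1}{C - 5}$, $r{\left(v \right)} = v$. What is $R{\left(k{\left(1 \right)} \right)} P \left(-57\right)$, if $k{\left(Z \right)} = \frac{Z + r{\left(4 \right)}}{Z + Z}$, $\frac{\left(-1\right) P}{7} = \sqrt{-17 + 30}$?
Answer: $- \frac{798 \sqrt{13}}{5} \approx -575.45$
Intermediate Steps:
$P = - 7 \sqrt{13}$ ($P = - 7 \sqrt{-17 + 30} = - 7 \sqrt{13} \approx -25.239$)
$k{\left(Z \right)} = \frac{4 + Z}{2 Z}$ ($k{\left(Z \right)} = \frac{Z + 4}{Z + Z} = \frac{4 + Z}{2 Z}$)
$R{\left(C \right)} = \frac{1}{-5 + C}$
$R{\left(k{\left(1 \right)} \right)} P \left(-57\right) = \frac{\left(-7\right) \sqrt{13}}{-5 + \frac{4 + 1}{2 \cdot 1}} \left(-57\right) = \frac{\left(-7\right) \sqrt{13}}{-5 + \frac{1}{2} \cdot 1 \cdot 5} \left(-57\right) = \frac{\left(-7\right) \sqrt{13}}{-5 + \frac{5}{2}} \left(-57\right) = \frac{\left(-7\right) \sqrt{13}}{- \frac{5}{2}} \left(-57\right) = - \frac{2 \left(- 7 \sqrt{13}\right)}{5} \left(-57\right) = \frac{14 \sqrt{13}}{5} \left(-57\right) = - \frac{798 \sqrt{13}}{5}$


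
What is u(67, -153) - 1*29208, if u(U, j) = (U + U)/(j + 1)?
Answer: -2219875/76 ≈ -29209.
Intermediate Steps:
u(U, j) = 2*U/(1 + j) (u(U, j) = (2*U)/(1 + j) = 2*U/(1 + j))
u(67, -153) - 1*29208 = 2*67/(1 - 153) - 1*29208 = 2*67/(-152) - 29208 = 2*67*(-1/152) - 29208 = -67/76 - 29208 = -2219875/76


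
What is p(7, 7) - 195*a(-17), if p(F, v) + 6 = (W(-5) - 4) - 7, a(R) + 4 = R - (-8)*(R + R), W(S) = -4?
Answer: 57114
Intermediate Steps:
a(R) = -4 + 17*R (a(R) = -4 + (R - (-8)*(R + R)) = -4 + (R - (-8)*2*R) = -4 + (R - (-16)*R) = -4 + (R + 16*R) = -4 + 17*R)
p(F, v) = -21 (p(F, v) = -6 + ((-4 - 4) - 7) = -6 + (-8 - 7) = -6 - 15 = -21)
p(7, 7) - 195*a(-17) = -21 - 195*(-4 + 17*(-17)) = -21 - 195*(-4 - 289) = -21 - 195*(-293) = -21 + 57135 = 57114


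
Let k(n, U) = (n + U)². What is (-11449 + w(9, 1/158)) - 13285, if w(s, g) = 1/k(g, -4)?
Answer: -9848089210/398161 ≈ -24734.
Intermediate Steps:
k(n, U) = (U + n)²
w(s, g) = (-4 + g)⁻² (w(s, g) = 1/((-4 + g)²) = (-4 + g)⁻²)
(-11449 + w(9, 1/158)) - 13285 = (-11449 + (-4 + 1/158)⁻²) - 13285 = (-11449 + (-631/158)⁻²) - 13285 = (-11449 + 24964/398161) - 13285 = -4558520325/398161 - 13285 = -9848089210/398161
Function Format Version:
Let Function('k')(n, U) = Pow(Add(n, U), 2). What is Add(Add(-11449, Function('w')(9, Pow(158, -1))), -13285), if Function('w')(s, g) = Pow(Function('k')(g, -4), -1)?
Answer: Rational(-9848089210, 398161) ≈ -24734.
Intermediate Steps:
Function('k')(n, U) = Pow(Add(U, n), 2)
Function('w')(s, g) = Pow(Add(-4, g), -2) (Function('w')(s, g) = Pow(Pow(Add(-4, g), 2), -1) = Pow(Add(-4, g), -2))
Add(Add(-11449, Function('w')(9, Pow(158, -1))), -13285) = Add(Add(-11449, Pow(Add(-4, Pow(158, -1)), -2)), -13285) = Add(Add(-11449, Pow(Add(-4, Rational(1, 158)), -2)), -13285) = Add(Add(-11449, Pow(Rational(-631, 158), -2)), -13285) = Add(Add(-11449, Rational(24964, 398161)), -13285) = Add(Rational(-4558520325, 398161), -13285) = Rational(-9848089210, 398161)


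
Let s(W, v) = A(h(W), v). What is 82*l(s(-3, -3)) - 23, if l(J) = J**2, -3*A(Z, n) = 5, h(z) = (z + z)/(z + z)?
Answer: 1843/9 ≈ 204.78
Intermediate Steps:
h(z) = 1 (h(z) = (2*z)/((2*z)) = (2*z)*(1/(2*z)) = 1)
A(Z, n) = -5/3 (A(Z, n) = -1/3*5 = -5/3)
s(W, v) = -5/3
82*l(s(-3, -3)) - 23 = 82*(-5/3)**2 - 23 = 82*(25/9) - 23 = 2050/9 - 23 = 1843/9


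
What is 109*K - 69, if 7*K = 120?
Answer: 12597/7 ≈ 1799.6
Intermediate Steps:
K = 120/7 (K = (⅐)*120 = 120/7 ≈ 17.143)
109*K - 69 = 109*(120/7) - 69 = 13080/7 - 69 = 12597/7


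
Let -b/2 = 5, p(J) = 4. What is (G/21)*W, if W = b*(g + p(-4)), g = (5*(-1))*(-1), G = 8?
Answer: -240/7 ≈ -34.286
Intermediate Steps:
b = -10 (b = -2*5 = -10)
g = 5 (g = -5*(-1) = 5)
W = -90 (W = -10*(5 + 4) = -10*9 = -90)
(G/21)*W = (8/21)*(-90) = -240/7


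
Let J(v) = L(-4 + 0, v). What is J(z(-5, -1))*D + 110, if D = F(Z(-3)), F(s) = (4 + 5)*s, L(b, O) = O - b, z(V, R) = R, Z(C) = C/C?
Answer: 137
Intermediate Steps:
Z(C) = 1
F(s) = 9*s
J(v) = 4 + v (J(v) = v - (-4 + 0) = v - 1*(-4) = v + 4 = 4 + v)
D = 9 (D = 9*1 = 9)
J(z(-5, -1))*D + 110 = (4 - 1)*9 + 110 = 3*9 + 110 = 27 + 110 = 137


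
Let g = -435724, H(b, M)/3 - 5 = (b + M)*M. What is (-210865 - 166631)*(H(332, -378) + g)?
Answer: 144786703320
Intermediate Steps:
H(b, M) = 15 + 3*M*(M + b) (H(b, M) = 15 + 3*((b + M)*M) = 15 + 3*((M + b)*M) = 15 + 3*(M*(M + b)) = 15 + 3*M*(M + b))
(-210865 - 166631)*(H(332, -378) + g) = (-210865 - 166631)*((15 + 3*(-378)² + 3*(-378)*332) - 435724) = -377496*((15 + 3*142884 - 376488) - 435724) = -377496*((15 + 428652 - 376488) - 435724) = -377496*(52179 - 435724) = -377496*(-383545) = 144786703320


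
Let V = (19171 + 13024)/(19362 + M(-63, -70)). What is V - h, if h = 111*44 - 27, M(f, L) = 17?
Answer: -94091608/19379 ≈ -4855.3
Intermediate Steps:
V = 32195/19379 (V = (19171 + 13024)/(19362 + 17) = 32195/19379 ≈ 1.6613)
h = 4857 (h = 4884 - 27 = 4857)
V - h = 32195/19379 - 1*4857 = 32195/19379 - 4857 = -94091608/19379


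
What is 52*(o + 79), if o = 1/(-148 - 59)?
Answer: 850304/207 ≈ 4107.8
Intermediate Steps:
o = -1/207 (o = 1/(-207) = -1/207 ≈ -0.0048309)
52*(o + 79) = 52*(-1/207 + 79) = 52*(16352/207) = 850304/207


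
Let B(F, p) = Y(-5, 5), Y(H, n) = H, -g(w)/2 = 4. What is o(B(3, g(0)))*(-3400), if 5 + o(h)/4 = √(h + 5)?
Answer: 68000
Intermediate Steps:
g(w) = -8 (g(w) = -2*4 = -8)
B(F, p) = -5
o(h) = -20 + 4*√(5 + h) (o(h) = -20 + 4*√(h + 5) = -20 + 4*√(5 + h))
o(B(3, g(0)))*(-3400) = (-20 + 4*√(5 - 5))*(-3400) = (-20 + 4*√0)*(-3400) = (-20 + 4*0)*(-3400) = (-20 + 0)*(-3400) = -20*(-3400) = 68000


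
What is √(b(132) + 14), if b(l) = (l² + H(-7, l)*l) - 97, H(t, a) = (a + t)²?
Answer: √2079841 ≈ 1442.2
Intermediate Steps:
b(l) = -97 + l² + l*(-7 + l)² (b(l) = (l² + (l - 7)²*l) - 97 = (l² + (-7 + l)²*l) - 97 = (l² + l*(-7 + l)²) - 97 = -97 + l² + l*(-7 + l)²)
√(b(132) + 14) = √((-97 + 132² + 132*(-7 + 132)²) + 14) = √((-97 + 17424 + 132*125²) + 14) = √((-97 + 17424 + 132*15625) + 14) = √((-97 + 17424 + 2062500) + 14) = √(2079827 + 14) = √2079841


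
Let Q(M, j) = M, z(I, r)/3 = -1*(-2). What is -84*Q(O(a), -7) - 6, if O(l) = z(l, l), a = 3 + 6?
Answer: -510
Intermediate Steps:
z(I, r) = 6 (z(I, r) = 3*(-1*(-2)) = 3*2 = 6)
a = 9
O(l) = 6
-84*Q(O(a), -7) - 6 = -84*6 - 6 = -504 - 6 = -510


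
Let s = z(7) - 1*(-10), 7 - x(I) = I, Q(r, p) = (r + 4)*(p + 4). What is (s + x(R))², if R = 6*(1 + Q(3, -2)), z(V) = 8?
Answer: 4225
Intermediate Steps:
Q(r, p) = (4 + p)*(4 + r) (Q(r, p) = (4 + r)*(4 + p) = (4 + p)*(4 + r))
R = 90 (R = 6*(1 + (16 + 4*(-2) + 4*3 - 2*3)) = 6*(1 + (16 - 8 + 12 - 6)) = 6*(1 + 14) = 6*15 = 90)
x(I) = 7 - I
s = 18 (s = 8 - 1*(-10) = 8 + 10 = 18)
(s + x(R))² = (18 + (7 - 1*90))² = (18 + (7 - 90))² = (18 - 83)² = (-65)² = 4225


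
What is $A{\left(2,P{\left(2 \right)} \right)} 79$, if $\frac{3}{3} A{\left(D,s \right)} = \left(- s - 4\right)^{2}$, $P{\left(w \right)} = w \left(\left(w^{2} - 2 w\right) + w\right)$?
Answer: $5056$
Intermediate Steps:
$P{\left(w \right)} = w \left(w^{2} - w\right)$
$A{\left(D,s \right)} = \left(-4 - s\right)^{2}$ ($A{\left(D,s \right)} = \left(- s - 4\right)^{2} = \left(-4 - s\right)^{2}$)
$A{\left(2,P{\left(2 \right)} \right)} 79 = \left(4 + 2^{2} \left(-1 + 2\right)\right)^{2} \cdot 79 = \left(4 + 4 \cdot 1\right)^{2} \cdot 79 = \left(4 + 4\right)^{2} \cdot 79 = 8^{2} \cdot 79 = 64 \cdot 79 = 5056$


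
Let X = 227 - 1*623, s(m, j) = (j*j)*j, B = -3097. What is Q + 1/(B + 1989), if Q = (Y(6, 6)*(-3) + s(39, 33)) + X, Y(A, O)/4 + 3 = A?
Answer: 39339539/1108 ≈ 35505.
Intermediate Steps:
Y(A, O) = -12 + 4*A
s(m, j) = j**3 (s(m, j) = j**2*j = j**3)
X = -396 (X = 227 - 623 = -396)
Q = 35505 (Q = ((-12 + 4*6)*(-3) + 33**3) - 396 = ((-12 + 24)*(-3) + 35937) - 396 = (12*(-3) + 35937) - 396 = (-36 + 35937) - 396 = 35901 - 396 = 35505)
Q + 1/(B + 1989) = 35505 + 1/(-3097 + 1989) = 35505 + 1/(-1108) = 35505 - 1/1108 = 39339539/1108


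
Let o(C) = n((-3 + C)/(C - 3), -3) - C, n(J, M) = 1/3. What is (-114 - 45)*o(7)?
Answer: 1060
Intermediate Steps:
n(J, M) = ⅓ (n(J, M) = 1*(⅓) = ⅓)
o(C) = ⅓ - C
(-114 - 45)*o(7) = (-114 - 45)*(⅓ - 1*7) = -159*(⅓ - 7) = -159*(-20/3) = 1060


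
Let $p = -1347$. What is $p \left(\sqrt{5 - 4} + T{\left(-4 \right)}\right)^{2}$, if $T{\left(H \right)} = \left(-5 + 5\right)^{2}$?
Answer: $-1347$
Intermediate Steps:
$T{\left(H \right)} = 0$ ($T{\left(H \right)} = 0^{2} = 0$)
$p \left(\sqrt{5 - 4} + T{\left(-4 \right)}\right)^{2} = - 1347 \left(\sqrt{5 - 4} + 0\right)^{2} = - 1347 \left(\sqrt{1} + 0\right)^{2} = - 1347 \left(1 + 0\right)^{2} = - 1347 \cdot 1^{2} = \left(-1347\right) 1 = -1347$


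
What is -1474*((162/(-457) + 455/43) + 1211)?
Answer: -35373538420/19651 ≈ -1.8001e+6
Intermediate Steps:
-1474*((162/(-457) + 455/43) + 1211) = -1474*((162*(-1/457) + 455*(1/43)) + 1211) = -1474*((-162/457 + 455/43) + 1211) = -1474*(200969/19651 + 1211) = -1474*23998330/19651 = -35373538420/19651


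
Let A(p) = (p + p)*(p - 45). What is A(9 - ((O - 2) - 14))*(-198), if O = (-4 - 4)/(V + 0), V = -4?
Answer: 200376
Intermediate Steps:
O = 2 (O = (-4 - 4)/(-4 + 0) = -8/(-4) = -8*(-¼) = 2)
A(p) = 2*p*(-45 + p) (A(p) = (2*p)*(-45 + p) = 2*p*(-45 + p))
A(9 - ((O - 2) - 14))*(-198) = (2*(9 - ((2 - 2) - 14))*(-45 + (9 - ((2 - 2) - 14))))*(-198) = (2*(9 - (0 - 14))*(-45 + (9 - (0 - 14))))*(-198) = (2*(9 - 1*(-14))*(-45 + (9 - 1*(-14))))*(-198) = (2*(9 + 14)*(-45 + (9 + 14)))*(-198) = (2*23*(-45 + 23))*(-198) = (2*23*(-22))*(-198) = -1012*(-198) = 200376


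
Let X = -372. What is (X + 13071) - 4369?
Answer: 8330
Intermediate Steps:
(X + 13071) - 4369 = (-372 + 13071) - 4369 = 12699 - 4369 = 8330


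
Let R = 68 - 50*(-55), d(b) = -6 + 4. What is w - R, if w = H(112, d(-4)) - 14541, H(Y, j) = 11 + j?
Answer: -17350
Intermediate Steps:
d(b) = -2
R = 2818 (R = 68 + 2750 = 2818)
w = -14532 (w = (11 - 2) - 14541 = 9 - 14541 = -14532)
w - R = -14532 - 1*2818 = -14532 - 2818 = -17350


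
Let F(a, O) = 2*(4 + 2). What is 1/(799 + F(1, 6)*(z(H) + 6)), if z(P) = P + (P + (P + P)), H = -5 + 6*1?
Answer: 1/919 ≈ 0.0010881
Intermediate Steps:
F(a, O) = 12 (F(a, O) = 2*6 = 12)
H = 1 (H = -5 + 6 = 1)
z(P) = 4*P (z(P) = P + (P + 2*P) = P + 3*P = 4*P)
1/(799 + F(1, 6)*(z(H) + 6)) = 1/(799 + 12*(4*1 + 6)) = 1/(799 + 12*(4 + 6)) = 1/(799 + 12*10) = 1/(799 + 120) = 1/919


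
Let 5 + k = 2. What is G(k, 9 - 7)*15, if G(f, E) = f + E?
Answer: -15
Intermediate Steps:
k = -3 (k = -5 + 2 = -3)
G(f, E) = E + f
G(k, 9 - 7)*15 = ((9 - 7) - 3)*15 = (2 - 3)*15 = -1*15 = -15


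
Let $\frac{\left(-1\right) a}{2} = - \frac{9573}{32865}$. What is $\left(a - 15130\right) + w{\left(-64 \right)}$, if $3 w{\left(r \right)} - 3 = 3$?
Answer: $- \frac{165720858}{10955} \approx -15127.0$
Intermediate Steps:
$a = \frac{6382}{10955}$ ($a = - 2 \left(- \frac{9573}{32865}\right) = - 2 \left(\left(-9573\right) \frac{1}{32865}\right) = \left(-2\right) \left(- \frac{3191}{10955}\right) = \frac{6382}{10955} \approx 0.58257$)
$w{\left(r \right)} = 2$ ($w{\left(r \right)} = 1 + \frac{1}{3} \cdot 3 = 1 + 1 = 2$)
$\left(a - 15130\right) + w{\left(-64 \right)} = \left(\frac{6382}{10955} - 15130\right) + 2 = - \frac{165742768}{10955} + 2 = - \frac{165720858}{10955}$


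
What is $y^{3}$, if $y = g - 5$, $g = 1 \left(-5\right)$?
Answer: $-1000$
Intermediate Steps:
$g = -5$
$y = -10$ ($y = -5 - 5 = -10$)
$y^{3} = \left(-10\right)^{3} = -1000$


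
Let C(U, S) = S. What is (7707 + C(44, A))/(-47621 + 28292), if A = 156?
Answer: -2621/6443 ≈ -0.40680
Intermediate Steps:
(7707 + C(44, A))/(-47621 + 28292) = (7707 + 156)/(-47621 + 28292) = 7863/(-19329) = 7863*(-1/19329) = -2621/6443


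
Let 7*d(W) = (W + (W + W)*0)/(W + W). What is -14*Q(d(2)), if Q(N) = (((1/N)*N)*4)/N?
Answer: -784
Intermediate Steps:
d(W) = 1/14 (d(W) = ((W + (W + W)*0)/(W + W))/7 = ((W + (2*W)*0)/((2*W)))/7 = ((W + 0)*(1/(2*W)))/7 = (W*(1/(2*W)))/7 = (⅐)*(½) = 1/14)
Q(N) = 4/N (Q(N) = ((N/N)*4)/N = (1*4)/N = 4/N)
-14*Q(d(2)) = -56/1/14 = -56*14 = -14*56 = -784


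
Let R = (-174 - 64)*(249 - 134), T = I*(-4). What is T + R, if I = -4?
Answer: -27354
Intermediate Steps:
T = 16 (T = -4*(-4) = 16)
R = -27370 (R = -238*115 = -27370)
T + R = 16 - 27370 = -27354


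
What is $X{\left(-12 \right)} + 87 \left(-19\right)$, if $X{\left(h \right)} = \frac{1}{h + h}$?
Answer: $- \frac{39673}{24} \approx -1653.0$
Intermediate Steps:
$X{\left(h \right)} = \frac{1}{2 h}$
$X{\left(-12 \right)} + 87 \left(-19\right) = \frac{1}{2 \left(-12\right)} + 87 \left(-19\right) = \frac{1}{2} \left(- \frac{1}{12}\right) - 1653 = - \frac{1}{24} - 1653 = - \frac{39673}{24}$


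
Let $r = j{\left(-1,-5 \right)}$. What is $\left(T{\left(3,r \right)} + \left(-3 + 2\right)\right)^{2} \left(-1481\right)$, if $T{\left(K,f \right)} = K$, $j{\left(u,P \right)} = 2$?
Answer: $-5924$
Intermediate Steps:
$r = 2$
$\left(T{\left(3,r \right)} + \left(-3 + 2\right)\right)^{2} \left(-1481\right) = \left(3 + \left(-3 + 2\right)\right)^{2} \left(-1481\right) = \left(3 - 1\right)^{2} \left(-1481\right) = 2^{2} \left(-1481\right) = 4 \left(-1481\right) = -5924$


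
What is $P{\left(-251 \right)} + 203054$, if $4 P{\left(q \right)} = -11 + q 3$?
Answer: $202863$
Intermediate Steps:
$P{\left(q \right)} = - \frac{11}{4} + \frac{3 q}{4}$ ($P{\left(q \right)} = \frac{-11 + q 3}{4} = \frac{-11 + 3 q}{4} = - \frac{11}{4} + \frac{3 q}{4}$)
$P{\left(-251 \right)} + 203054 = \left(- \frac{11}{4} + \frac{3}{4} \left(-251\right)\right) + 203054 = \left(- \frac{11}{4} - \frac{753}{4}\right) + 203054 = -191 + 203054 = 202863$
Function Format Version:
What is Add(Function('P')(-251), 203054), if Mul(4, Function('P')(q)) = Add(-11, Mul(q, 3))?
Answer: 202863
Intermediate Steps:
Function('P')(q) = Add(Rational(-11, 4), Mul(Rational(3, 4), q)) (Function('P')(q) = Mul(Rational(1, 4), Add(-11, Mul(q, 3))) = Mul(Rational(1, 4), Add(-11, Mul(3, q))) = Add(Rational(-11, 4), Mul(Rational(3, 4), q)))
Add(Function('P')(-251), 203054) = Add(Add(Rational(-11, 4), Mul(Rational(3, 4), -251)), 203054) = Add(Add(Rational(-11, 4), Rational(-753, 4)), 203054) = Add(-191, 203054) = 202863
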